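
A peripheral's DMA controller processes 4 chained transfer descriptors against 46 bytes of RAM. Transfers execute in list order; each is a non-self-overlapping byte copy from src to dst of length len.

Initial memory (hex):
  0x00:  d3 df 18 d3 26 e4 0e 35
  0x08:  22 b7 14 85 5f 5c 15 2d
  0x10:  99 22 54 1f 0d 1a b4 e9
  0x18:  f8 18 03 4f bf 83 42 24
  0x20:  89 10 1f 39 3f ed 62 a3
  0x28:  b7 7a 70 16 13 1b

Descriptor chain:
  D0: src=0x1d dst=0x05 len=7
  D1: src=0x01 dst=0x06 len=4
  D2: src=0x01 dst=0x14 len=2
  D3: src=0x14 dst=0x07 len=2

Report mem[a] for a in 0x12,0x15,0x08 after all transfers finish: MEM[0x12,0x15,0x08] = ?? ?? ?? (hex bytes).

MEM[0x12,0x15,0x08] = 54 18 18

  after D0: wrote 7B at 0x05 = 83422489101f39
  after D1: wrote 4B at 0x06 = df18d326
  after D2: wrote 2B at 0x14 = df18
  after D3: wrote 2B at 0x07 = df18
query mem[0x12]=0x54, mem[0x15]=0x18, mem[0x08]=0x18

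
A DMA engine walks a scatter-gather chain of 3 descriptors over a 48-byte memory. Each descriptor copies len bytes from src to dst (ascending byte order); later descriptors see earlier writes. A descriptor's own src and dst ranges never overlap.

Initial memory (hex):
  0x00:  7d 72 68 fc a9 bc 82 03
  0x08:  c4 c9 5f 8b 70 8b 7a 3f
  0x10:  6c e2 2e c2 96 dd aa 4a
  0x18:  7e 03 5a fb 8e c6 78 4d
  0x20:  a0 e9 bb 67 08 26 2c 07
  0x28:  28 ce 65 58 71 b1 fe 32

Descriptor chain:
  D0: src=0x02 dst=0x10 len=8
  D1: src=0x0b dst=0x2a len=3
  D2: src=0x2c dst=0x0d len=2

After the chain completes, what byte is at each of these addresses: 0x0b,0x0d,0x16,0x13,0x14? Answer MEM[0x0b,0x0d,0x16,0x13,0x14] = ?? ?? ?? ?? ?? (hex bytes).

MEM[0x0b,0x0d,0x16,0x13,0x14] = 8b 8b c4 bc 82

[0] 0x02->0x10 len=8 : 68 fc a9 bc 82 03 c4 c9
[1] 0x0b->0x2a len=3 : 8b 70 8b
[2] 0x2c->0x0d len=2 : 8b b1
query mem[0x0b]=0x8b, mem[0x0d]=0x8b, mem[0x16]=0xc4, mem[0x13]=0xbc, mem[0x14]=0x82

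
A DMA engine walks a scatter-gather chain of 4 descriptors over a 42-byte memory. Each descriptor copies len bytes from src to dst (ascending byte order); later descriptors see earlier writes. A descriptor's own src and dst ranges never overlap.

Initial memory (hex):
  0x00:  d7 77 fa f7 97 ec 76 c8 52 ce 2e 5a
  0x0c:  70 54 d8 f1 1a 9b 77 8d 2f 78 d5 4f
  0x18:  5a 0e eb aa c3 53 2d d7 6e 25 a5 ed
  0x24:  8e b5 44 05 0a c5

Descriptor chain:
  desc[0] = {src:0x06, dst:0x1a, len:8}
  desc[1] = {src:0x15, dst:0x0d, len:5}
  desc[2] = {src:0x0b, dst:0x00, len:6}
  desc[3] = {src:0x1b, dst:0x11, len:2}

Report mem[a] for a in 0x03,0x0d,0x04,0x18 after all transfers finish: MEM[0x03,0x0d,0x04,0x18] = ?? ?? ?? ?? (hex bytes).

MEM[0x03,0x0d,0x04,0x18] = d5 78 4f 5a

D0: mem[0x1a..0x21] <- [76 c8 52 ce 2e 5a 70 54]
D1: mem[0x0d..0x11] <- [78 d5 4f 5a 0e]
D2: mem[0x00..0x05] <- [5a 70 78 d5 4f 5a]
D3: mem[0x11..0x12] <- [c8 52]
query mem[0x03]=0xd5, mem[0x0d]=0x78, mem[0x04]=0x4f, mem[0x18]=0x5a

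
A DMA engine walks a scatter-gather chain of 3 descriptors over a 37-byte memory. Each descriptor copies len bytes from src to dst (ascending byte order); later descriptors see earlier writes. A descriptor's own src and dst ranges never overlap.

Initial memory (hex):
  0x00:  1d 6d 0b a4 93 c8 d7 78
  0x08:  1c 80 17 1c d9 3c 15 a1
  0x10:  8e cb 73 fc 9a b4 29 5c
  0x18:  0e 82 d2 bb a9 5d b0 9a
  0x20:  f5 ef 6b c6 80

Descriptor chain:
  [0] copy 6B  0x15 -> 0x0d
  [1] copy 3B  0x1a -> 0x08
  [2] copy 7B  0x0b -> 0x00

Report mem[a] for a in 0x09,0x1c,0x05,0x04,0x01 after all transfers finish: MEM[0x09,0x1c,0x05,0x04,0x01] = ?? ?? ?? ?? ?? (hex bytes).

D0: mem[0x0d..0x12] <- [b4 29 5c 0e 82 d2]
D1: mem[0x08..0x0a] <- [d2 bb a9]
D2: mem[0x00..0x06] <- [1c d9 b4 29 5c 0e 82]
query mem[0x09]=0xbb, mem[0x1c]=0xa9, mem[0x05]=0x0e, mem[0x04]=0x5c, mem[0x01]=0xd9

MEM[0x09,0x1c,0x05,0x04,0x01] = bb a9 0e 5c d9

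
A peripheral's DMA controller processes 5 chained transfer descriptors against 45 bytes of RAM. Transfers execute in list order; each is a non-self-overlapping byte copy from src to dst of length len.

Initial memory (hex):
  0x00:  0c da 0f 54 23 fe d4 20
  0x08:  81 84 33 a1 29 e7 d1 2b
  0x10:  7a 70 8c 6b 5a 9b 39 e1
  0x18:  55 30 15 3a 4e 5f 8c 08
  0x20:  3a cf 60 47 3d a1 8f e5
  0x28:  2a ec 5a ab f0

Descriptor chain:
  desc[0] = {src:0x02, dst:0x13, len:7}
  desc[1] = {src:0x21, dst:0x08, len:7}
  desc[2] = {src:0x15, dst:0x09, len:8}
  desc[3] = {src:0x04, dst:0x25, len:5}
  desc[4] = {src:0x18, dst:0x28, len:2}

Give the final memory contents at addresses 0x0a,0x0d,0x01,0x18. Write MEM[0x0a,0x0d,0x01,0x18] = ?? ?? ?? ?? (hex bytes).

[0] 0x02->0x13 len=7 : 0f 54 23 fe d4 20 81
[1] 0x21->0x08 len=7 : cf 60 47 3d a1 8f e5
[2] 0x15->0x09 len=8 : 23 fe d4 20 81 15 3a 4e
[3] 0x04->0x25 len=5 : 23 fe d4 20 cf
[4] 0x18->0x28 len=2 : 20 81
query mem[0x0a]=0xfe, mem[0x0d]=0x81, mem[0x01]=0xda, mem[0x18]=0x20

MEM[0x0a,0x0d,0x01,0x18] = fe 81 da 20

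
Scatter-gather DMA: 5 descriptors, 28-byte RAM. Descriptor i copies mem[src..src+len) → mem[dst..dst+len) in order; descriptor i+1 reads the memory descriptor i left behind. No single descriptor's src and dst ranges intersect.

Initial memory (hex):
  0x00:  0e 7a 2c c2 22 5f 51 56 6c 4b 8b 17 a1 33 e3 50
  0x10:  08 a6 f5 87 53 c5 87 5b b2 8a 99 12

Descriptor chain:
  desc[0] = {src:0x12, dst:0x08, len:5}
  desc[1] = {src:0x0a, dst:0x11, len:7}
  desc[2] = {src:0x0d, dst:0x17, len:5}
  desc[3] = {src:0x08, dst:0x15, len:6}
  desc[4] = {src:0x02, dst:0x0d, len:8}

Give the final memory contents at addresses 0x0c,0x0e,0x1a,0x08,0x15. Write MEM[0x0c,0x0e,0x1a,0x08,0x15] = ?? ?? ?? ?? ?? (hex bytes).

D0: mem[0x08..0x0c] <- [f5 87 53 c5 87]
D1: mem[0x11..0x17] <- [53 c5 87 33 e3 50 08]
D2: mem[0x17..0x1b] <- [33 e3 50 08 53]
D3: mem[0x15..0x1a] <- [f5 87 53 c5 87 33]
D4: mem[0x0d..0x14] <- [2c c2 22 5f 51 56 f5 87]
query mem[0x0c]=0x87, mem[0x0e]=0xc2, mem[0x1a]=0x33, mem[0x08]=0xf5, mem[0x15]=0xf5

MEM[0x0c,0x0e,0x1a,0x08,0x15] = 87 c2 33 f5 f5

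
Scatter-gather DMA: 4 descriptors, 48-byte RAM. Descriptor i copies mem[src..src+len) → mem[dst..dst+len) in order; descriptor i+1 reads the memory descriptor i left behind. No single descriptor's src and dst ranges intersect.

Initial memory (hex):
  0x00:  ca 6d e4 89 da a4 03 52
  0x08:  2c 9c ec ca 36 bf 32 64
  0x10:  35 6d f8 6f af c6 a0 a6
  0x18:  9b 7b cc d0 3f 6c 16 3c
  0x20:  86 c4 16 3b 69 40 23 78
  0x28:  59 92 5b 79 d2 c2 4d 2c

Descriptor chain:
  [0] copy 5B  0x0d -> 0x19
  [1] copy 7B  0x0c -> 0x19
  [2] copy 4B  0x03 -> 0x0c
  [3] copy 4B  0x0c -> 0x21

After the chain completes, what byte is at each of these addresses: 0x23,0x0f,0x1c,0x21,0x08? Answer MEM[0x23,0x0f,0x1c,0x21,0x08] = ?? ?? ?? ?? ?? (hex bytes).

D0: mem[0x19..0x1d] <- [bf 32 64 35 6d]
D1: mem[0x19..0x1f] <- [36 bf 32 64 35 6d f8]
D2: mem[0x0c..0x0f] <- [89 da a4 03]
D3: mem[0x21..0x24] <- [89 da a4 03]
query mem[0x23]=0xa4, mem[0x0f]=0x03, mem[0x1c]=0x64, mem[0x21]=0x89, mem[0x08]=0x2c

MEM[0x23,0x0f,0x1c,0x21,0x08] = a4 03 64 89 2c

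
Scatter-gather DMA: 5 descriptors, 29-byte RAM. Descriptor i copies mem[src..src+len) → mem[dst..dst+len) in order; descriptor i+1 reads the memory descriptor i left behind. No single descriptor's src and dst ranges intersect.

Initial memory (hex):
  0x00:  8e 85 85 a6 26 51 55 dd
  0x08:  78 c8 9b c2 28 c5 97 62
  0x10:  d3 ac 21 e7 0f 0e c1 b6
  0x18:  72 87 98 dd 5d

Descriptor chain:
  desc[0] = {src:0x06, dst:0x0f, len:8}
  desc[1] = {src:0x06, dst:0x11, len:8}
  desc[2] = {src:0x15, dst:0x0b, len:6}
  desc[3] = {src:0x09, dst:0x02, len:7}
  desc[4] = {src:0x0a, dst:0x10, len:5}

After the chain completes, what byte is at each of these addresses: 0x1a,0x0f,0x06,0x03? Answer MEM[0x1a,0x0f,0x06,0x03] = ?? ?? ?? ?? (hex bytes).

#0 dst[0x0f+8] := {0x55,0xdd,0x78,0xc8,0x9b,0xc2,0x28,0xc5}
#1 dst[0x11+8] := {0x55,0xdd,0x78,0xc8,0x9b,0xc2,0x28,0xc5}
#2 dst[0x0b+6] := {0x9b,0xc2,0x28,0xc5,0x87,0x98}
#3 dst[0x02+7] := {0xc8,0x9b,0x9b,0xc2,0x28,0xc5,0x87}
#4 dst[0x10+5] := {0x9b,0x9b,0xc2,0x28,0xc5}
query mem[0x1a]=0x98, mem[0x0f]=0x87, mem[0x06]=0x28, mem[0x03]=0x9b

MEM[0x1a,0x0f,0x06,0x03] = 98 87 28 9b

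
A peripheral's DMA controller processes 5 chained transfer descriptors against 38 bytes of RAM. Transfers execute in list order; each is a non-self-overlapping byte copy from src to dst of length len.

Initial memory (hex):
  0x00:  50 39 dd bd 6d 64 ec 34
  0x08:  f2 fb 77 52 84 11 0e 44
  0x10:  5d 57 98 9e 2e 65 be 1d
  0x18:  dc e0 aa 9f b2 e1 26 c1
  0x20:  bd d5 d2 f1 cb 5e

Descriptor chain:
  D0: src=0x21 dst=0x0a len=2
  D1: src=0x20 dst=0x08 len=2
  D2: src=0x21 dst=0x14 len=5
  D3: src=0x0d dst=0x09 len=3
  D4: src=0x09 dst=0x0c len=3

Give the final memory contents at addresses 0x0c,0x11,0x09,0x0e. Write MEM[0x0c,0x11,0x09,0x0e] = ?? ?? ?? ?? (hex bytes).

D0: mem[0x0a..0x0b] <- [d5 d2]
D1: mem[0x08..0x09] <- [bd d5]
D2: mem[0x14..0x18] <- [d5 d2 f1 cb 5e]
D3: mem[0x09..0x0b] <- [11 0e 44]
D4: mem[0x0c..0x0e] <- [11 0e 44]
query mem[0x0c]=0x11, mem[0x11]=0x57, mem[0x09]=0x11, mem[0x0e]=0x44

MEM[0x0c,0x11,0x09,0x0e] = 11 57 11 44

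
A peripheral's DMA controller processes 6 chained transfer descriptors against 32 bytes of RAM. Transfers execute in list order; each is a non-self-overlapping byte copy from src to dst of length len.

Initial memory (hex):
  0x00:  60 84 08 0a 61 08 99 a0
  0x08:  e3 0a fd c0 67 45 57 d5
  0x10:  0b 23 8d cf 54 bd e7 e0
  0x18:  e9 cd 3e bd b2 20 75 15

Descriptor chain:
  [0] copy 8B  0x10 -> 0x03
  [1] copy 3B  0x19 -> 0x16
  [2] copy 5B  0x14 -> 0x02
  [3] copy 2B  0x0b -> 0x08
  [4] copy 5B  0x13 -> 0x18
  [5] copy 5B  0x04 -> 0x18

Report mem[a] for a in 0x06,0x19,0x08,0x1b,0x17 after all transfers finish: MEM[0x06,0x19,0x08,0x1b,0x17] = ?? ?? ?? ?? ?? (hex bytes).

#0 dst[0x03+8] := {0x0b,0x23,0x8d,0xcf,0x54,0xbd,0xe7,0xe0}
#1 dst[0x16+3] := {0xcd,0x3e,0xbd}
#2 dst[0x02+5] := {0x54,0xbd,0xcd,0x3e,0xbd}
#3 dst[0x08+2] := {0xc0,0x67}
#4 dst[0x18+5] := {0xcf,0x54,0xbd,0xcd,0x3e}
#5 dst[0x18+5] := {0xcd,0x3e,0xbd,0x54,0xc0}
query mem[0x06]=0xbd, mem[0x19]=0x3e, mem[0x08]=0xc0, mem[0x1b]=0x54, mem[0x17]=0x3e

MEM[0x06,0x19,0x08,0x1b,0x17] = bd 3e c0 54 3e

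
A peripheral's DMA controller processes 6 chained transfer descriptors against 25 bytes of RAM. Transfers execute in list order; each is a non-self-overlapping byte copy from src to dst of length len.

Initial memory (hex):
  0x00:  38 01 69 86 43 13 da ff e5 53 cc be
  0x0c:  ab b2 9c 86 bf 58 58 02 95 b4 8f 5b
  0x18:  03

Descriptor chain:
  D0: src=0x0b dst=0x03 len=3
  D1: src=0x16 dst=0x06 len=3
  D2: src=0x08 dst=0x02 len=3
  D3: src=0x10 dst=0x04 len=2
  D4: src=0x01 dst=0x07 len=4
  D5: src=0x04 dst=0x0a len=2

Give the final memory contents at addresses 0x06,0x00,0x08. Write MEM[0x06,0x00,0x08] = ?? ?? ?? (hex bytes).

  after D0: wrote 3B at 0x03 = beabb2
  after D1: wrote 3B at 0x06 = 8f5b03
  after D2: wrote 3B at 0x02 = 0353cc
  after D3: wrote 2B at 0x04 = bf58
  after D4: wrote 4B at 0x07 = 010353bf
  after D5: wrote 2B at 0x0a = bf58
query mem[0x06]=0x8f, mem[0x00]=0x38, mem[0x08]=0x03

MEM[0x06,0x00,0x08] = 8f 38 03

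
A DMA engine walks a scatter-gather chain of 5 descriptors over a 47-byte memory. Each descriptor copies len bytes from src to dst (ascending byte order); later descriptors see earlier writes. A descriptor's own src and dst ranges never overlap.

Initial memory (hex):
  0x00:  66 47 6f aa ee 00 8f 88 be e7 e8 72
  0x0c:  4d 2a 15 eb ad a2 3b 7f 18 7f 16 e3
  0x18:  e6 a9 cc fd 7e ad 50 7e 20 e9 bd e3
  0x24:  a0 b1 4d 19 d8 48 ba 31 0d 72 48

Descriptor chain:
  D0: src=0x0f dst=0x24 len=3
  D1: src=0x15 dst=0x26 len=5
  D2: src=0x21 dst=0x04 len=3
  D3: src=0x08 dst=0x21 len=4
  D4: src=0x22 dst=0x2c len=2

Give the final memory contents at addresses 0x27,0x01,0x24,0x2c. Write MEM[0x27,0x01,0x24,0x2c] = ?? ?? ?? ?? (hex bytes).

  after D0: wrote 3B at 0x24 = ebada2
  after D1: wrote 5B at 0x26 = 7f16e3e6a9
  after D2: wrote 3B at 0x04 = e9bde3
  after D3: wrote 4B at 0x21 = bee7e872
  after D4: wrote 2B at 0x2c = e7e8
query mem[0x27]=0x16, mem[0x01]=0x47, mem[0x24]=0x72, mem[0x2c]=0xe7

MEM[0x27,0x01,0x24,0x2c] = 16 47 72 e7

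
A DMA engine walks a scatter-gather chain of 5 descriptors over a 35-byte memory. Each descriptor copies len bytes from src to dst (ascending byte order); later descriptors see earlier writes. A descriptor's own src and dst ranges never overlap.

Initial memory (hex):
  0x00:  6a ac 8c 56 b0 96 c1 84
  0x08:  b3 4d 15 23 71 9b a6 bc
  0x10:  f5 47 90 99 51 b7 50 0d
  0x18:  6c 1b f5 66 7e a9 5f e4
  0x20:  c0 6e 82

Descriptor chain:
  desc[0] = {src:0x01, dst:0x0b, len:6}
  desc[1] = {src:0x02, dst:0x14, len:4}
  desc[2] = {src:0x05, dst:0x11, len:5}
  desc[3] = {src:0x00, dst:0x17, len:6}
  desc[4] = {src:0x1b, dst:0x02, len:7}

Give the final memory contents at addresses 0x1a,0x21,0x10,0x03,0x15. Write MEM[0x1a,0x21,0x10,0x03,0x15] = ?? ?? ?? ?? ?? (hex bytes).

  after D0: wrote 6B at 0x0b = ac8c56b096c1
  after D1: wrote 4B at 0x14 = 8c56b096
  after D2: wrote 5B at 0x11 = 96c184b34d
  after D3: wrote 6B at 0x17 = 6aac8c56b096
  after D4: wrote 7B at 0x02 = b096a95fe4c06e
query mem[0x1a]=0x56, mem[0x21]=0x6e, mem[0x10]=0xc1, mem[0x03]=0x96, mem[0x15]=0x4d

MEM[0x1a,0x21,0x10,0x03,0x15] = 56 6e c1 96 4d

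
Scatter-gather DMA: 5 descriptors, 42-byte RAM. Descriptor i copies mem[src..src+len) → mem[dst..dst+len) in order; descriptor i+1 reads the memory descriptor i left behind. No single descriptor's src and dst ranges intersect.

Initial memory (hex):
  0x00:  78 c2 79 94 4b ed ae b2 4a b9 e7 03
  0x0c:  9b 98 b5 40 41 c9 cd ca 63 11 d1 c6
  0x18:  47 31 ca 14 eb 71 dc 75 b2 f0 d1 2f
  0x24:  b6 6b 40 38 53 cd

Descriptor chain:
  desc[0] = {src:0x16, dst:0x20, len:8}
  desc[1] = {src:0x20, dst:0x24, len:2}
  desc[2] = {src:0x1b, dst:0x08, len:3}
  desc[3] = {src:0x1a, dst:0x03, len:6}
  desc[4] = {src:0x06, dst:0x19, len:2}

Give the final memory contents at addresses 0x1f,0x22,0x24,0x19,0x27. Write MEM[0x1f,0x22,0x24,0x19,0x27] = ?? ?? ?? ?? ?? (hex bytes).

  after D0: wrote 8B at 0x20 = d1c64731ca14eb71
  after D1: wrote 2B at 0x24 = d1c6
  after D2: wrote 3B at 0x08 = 14eb71
  after D3: wrote 6B at 0x03 = ca14eb71dc75
  after D4: wrote 2B at 0x19 = 71dc
query mem[0x1f]=0x75, mem[0x22]=0x47, mem[0x24]=0xd1, mem[0x19]=0x71, mem[0x27]=0x71

MEM[0x1f,0x22,0x24,0x19,0x27] = 75 47 d1 71 71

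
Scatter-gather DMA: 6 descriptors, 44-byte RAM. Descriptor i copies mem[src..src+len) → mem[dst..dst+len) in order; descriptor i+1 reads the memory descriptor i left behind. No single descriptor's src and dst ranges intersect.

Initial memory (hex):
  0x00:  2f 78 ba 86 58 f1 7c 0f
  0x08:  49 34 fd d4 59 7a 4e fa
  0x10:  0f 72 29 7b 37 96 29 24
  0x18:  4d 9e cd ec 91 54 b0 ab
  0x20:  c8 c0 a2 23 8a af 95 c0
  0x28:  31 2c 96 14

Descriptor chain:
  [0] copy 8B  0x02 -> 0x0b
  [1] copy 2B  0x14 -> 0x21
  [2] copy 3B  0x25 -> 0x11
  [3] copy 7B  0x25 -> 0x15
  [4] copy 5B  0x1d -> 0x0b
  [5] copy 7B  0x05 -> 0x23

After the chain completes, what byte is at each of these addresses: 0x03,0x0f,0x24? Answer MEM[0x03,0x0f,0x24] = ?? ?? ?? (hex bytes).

D0: mem[0x0b..0x12] <- [ba 86 58 f1 7c 0f 49 34]
D1: mem[0x21..0x22] <- [37 96]
D2: mem[0x11..0x13] <- [af 95 c0]
D3: mem[0x15..0x1b] <- [af 95 c0 31 2c 96 14]
D4: mem[0x0b..0x0f] <- [54 b0 ab c8 37]
D5: mem[0x23..0x29] <- [f1 7c 0f 49 34 fd 54]
query mem[0x03]=0x86, mem[0x0f]=0x37, mem[0x24]=0x7c

MEM[0x03,0x0f,0x24] = 86 37 7c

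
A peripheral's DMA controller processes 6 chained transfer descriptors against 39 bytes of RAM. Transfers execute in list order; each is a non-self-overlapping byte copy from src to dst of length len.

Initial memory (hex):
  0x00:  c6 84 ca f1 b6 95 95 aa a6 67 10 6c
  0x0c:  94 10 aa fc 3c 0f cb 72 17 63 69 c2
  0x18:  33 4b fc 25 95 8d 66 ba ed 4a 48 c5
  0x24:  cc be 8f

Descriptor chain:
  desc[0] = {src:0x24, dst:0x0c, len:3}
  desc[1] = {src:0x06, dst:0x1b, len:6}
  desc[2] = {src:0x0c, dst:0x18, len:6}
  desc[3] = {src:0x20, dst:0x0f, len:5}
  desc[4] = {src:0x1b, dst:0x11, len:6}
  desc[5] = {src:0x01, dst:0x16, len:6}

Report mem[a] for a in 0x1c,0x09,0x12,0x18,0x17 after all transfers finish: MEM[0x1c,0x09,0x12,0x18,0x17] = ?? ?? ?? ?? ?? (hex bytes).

MEM[0x1c,0x09,0x12,0x18,0x17] = 3c 67 3c f1 ca

[0] 0x24->0x0c len=3 : cc be 8f
[1] 0x06->0x1b len=6 : 95 aa a6 67 10 6c
[2] 0x0c->0x18 len=6 : cc be 8f fc 3c 0f
[3] 0x20->0x0f len=5 : 6c 4a 48 c5 cc
[4] 0x1b->0x11 len=6 : fc 3c 0f 67 10 6c
[5] 0x01->0x16 len=6 : 84 ca f1 b6 95 95
query mem[0x1c]=0x3c, mem[0x09]=0x67, mem[0x12]=0x3c, mem[0x18]=0xf1, mem[0x17]=0xca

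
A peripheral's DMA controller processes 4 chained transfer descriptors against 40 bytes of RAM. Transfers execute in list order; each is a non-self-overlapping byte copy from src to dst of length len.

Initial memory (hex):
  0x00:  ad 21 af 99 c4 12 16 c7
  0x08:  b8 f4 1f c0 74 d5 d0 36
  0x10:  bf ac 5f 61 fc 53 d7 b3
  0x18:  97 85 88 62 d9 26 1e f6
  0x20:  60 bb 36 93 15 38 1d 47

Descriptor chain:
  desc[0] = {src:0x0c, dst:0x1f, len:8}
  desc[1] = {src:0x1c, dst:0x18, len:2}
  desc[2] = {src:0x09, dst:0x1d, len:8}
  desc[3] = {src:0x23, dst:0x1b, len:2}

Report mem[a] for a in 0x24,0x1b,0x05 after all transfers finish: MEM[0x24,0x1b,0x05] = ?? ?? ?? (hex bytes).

[0] 0x0c->0x1f len=8 : 74 d5 d0 36 bf ac 5f 61
[1] 0x1c->0x18 len=2 : d9 26
[2] 0x09->0x1d len=8 : f4 1f c0 74 d5 d0 36 bf
[3] 0x23->0x1b len=2 : 36 bf
query mem[0x24]=0xbf, mem[0x1b]=0x36, mem[0x05]=0x12

MEM[0x24,0x1b,0x05] = bf 36 12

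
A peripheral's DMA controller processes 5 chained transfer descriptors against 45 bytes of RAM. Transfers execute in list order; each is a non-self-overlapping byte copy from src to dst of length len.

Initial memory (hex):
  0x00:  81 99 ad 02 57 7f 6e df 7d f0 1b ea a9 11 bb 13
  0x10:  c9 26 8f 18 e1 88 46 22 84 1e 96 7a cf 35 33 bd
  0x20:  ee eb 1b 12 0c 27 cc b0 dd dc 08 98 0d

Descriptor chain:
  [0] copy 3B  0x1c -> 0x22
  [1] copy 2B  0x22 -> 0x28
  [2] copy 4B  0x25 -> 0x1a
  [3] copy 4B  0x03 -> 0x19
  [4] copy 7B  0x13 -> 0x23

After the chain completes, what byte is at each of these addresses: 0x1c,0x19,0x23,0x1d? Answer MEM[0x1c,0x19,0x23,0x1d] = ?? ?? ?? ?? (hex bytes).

D0: mem[0x22..0x24] <- [cf 35 33]
D1: mem[0x28..0x29] <- [cf 35]
D2: mem[0x1a..0x1d] <- [27 cc b0 cf]
D3: mem[0x19..0x1c] <- [02 57 7f 6e]
D4: mem[0x23..0x29] <- [18 e1 88 46 22 84 02]
query mem[0x1c]=0x6e, mem[0x19]=0x02, mem[0x23]=0x18, mem[0x1d]=0xcf

MEM[0x1c,0x19,0x23,0x1d] = 6e 02 18 cf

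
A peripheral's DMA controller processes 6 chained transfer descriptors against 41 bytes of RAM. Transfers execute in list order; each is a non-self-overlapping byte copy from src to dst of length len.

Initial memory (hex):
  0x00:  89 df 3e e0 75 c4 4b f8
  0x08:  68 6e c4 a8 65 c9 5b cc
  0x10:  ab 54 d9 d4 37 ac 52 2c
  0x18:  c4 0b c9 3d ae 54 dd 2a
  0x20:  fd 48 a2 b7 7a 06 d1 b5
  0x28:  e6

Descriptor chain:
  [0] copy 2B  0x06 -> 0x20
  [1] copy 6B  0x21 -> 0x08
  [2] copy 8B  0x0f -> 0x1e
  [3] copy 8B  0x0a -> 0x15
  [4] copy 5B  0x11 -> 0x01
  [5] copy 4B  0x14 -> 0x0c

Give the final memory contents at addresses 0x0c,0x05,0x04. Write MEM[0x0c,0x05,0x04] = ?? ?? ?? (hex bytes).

[0] 0x06->0x20 len=2 : 4b f8
[1] 0x21->0x08 len=6 : f8 a2 b7 7a 06 d1
[2] 0x0f->0x1e len=8 : cc ab 54 d9 d4 37 ac 52
[3] 0x0a->0x15 len=8 : b7 7a 06 d1 5b cc ab 54
[4] 0x11->0x01 len=5 : 54 d9 d4 37 b7
[5] 0x14->0x0c len=4 : 37 b7 7a 06
query mem[0x0c]=0x37, mem[0x05]=0xb7, mem[0x04]=0x37

MEM[0x0c,0x05,0x04] = 37 b7 37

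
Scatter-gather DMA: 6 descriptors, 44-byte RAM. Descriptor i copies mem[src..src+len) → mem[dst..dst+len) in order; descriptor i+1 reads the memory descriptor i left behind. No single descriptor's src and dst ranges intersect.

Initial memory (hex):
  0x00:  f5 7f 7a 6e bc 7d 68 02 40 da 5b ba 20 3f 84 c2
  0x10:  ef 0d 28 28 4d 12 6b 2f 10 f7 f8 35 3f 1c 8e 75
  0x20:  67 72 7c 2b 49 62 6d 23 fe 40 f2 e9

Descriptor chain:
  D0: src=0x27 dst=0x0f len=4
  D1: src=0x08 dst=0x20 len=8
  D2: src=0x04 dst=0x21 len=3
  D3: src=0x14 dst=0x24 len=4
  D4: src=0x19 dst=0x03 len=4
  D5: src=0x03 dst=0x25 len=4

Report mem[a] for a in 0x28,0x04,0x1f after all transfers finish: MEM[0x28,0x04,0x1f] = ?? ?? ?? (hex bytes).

  after D0: wrote 4B at 0x0f = 23fe40f2
  after D1: wrote 8B at 0x20 = 40da5bba203f8423
  after D2: wrote 3B at 0x21 = bc7d68
  after D3: wrote 4B at 0x24 = 4d126b2f
  after D4: wrote 4B at 0x03 = f7f8353f
  after D5: wrote 4B at 0x25 = f7f8353f
query mem[0x28]=0x3f, mem[0x04]=0xf8, mem[0x1f]=0x75

MEM[0x28,0x04,0x1f] = 3f f8 75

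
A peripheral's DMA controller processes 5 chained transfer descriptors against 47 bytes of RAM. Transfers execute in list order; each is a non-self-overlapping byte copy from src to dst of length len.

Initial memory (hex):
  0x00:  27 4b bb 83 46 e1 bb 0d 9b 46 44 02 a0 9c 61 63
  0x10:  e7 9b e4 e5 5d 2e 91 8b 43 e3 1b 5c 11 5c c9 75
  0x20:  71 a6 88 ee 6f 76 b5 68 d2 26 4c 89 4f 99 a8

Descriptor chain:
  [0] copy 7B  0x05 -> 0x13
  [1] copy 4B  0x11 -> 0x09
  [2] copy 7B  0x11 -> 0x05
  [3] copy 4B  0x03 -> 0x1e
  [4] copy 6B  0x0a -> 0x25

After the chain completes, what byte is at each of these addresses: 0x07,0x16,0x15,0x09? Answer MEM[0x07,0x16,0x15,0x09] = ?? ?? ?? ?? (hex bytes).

MEM[0x07,0x16,0x15,0x09] = e1 9b 0d 0d

  after D0: wrote 7B at 0x13 = e1bb0d9b464402
  after D1: wrote 4B at 0x09 = 9be4e1bb
  after D2: wrote 7B at 0x05 = 9be4e1bb0d9b46
  after D3: wrote 4B at 0x1e = 83469be4
  after D4: wrote 6B at 0x25 = 9b46bb9c6163
query mem[0x07]=0xe1, mem[0x16]=0x9b, mem[0x15]=0x0d, mem[0x09]=0x0d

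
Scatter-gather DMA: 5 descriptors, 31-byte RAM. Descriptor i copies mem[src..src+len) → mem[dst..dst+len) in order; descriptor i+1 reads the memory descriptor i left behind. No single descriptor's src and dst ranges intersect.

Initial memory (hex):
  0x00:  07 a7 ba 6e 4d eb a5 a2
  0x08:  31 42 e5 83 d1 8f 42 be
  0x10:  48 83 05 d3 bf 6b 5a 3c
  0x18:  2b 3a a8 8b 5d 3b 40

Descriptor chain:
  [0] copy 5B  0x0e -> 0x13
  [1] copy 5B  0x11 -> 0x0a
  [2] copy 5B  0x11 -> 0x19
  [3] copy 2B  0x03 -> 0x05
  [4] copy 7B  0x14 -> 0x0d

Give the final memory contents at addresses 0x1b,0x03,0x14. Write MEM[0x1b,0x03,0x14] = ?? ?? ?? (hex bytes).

#0 dst[0x13+5] := {0x42,0xbe,0x48,0x83,0x05}
#1 dst[0x0a+5] := {0x83,0x05,0x42,0xbe,0x48}
#2 dst[0x19+5] := {0x83,0x05,0x42,0xbe,0x48}
#3 dst[0x05+2] := {0x6e,0x4d}
#4 dst[0x0d+7] := {0xbe,0x48,0x83,0x05,0x2b,0x83,0x05}
query mem[0x1b]=0x42, mem[0x03]=0x6e, mem[0x14]=0xbe

MEM[0x1b,0x03,0x14] = 42 6e be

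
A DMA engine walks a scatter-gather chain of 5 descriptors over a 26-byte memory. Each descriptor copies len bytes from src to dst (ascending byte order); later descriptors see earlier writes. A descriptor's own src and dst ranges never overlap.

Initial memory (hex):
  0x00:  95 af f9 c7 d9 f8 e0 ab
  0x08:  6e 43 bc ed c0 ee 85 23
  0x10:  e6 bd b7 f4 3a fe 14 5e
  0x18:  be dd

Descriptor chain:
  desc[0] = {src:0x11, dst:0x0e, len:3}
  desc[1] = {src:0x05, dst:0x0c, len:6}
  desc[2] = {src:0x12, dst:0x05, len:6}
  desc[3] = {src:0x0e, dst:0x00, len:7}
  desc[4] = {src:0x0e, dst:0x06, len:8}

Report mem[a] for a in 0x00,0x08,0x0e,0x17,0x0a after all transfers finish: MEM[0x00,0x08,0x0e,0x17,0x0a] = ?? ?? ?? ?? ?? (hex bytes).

MEM[0x00,0x08,0x0e,0x17,0x0a] = ab 43 ab 5e b7

#0 dst[0x0e+3] := {0xbd,0xb7,0xf4}
#1 dst[0x0c+6] := {0xf8,0xe0,0xab,0x6e,0x43,0xbc}
#2 dst[0x05+6] := {0xb7,0xf4,0x3a,0xfe,0x14,0x5e}
#3 dst[0x00+7] := {0xab,0x6e,0x43,0xbc,0xb7,0xf4,0x3a}
#4 dst[0x06+8] := {0xab,0x6e,0x43,0xbc,0xb7,0xf4,0x3a,0xfe}
query mem[0x00]=0xab, mem[0x08]=0x43, mem[0x0e]=0xab, mem[0x17]=0x5e, mem[0x0a]=0xb7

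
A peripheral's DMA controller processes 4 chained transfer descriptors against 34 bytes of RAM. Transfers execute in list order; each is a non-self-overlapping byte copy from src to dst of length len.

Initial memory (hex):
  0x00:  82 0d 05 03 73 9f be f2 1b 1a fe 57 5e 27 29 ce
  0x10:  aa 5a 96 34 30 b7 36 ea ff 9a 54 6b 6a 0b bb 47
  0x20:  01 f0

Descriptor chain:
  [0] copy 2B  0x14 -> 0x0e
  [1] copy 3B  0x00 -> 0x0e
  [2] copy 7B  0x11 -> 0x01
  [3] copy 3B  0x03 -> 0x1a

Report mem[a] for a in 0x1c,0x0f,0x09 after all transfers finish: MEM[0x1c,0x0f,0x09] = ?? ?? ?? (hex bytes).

#0 dst[0x0e+2] := {0x30,0xb7}
#1 dst[0x0e+3] := {0x82,0x0d,0x05}
#2 dst[0x01+7] := {0x5a,0x96,0x34,0x30,0xb7,0x36,0xea}
#3 dst[0x1a+3] := {0x34,0x30,0xb7}
query mem[0x1c]=0xb7, mem[0x0f]=0x0d, mem[0x09]=0x1a

MEM[0x1c,0x0f,0x09] = b7 0d 1a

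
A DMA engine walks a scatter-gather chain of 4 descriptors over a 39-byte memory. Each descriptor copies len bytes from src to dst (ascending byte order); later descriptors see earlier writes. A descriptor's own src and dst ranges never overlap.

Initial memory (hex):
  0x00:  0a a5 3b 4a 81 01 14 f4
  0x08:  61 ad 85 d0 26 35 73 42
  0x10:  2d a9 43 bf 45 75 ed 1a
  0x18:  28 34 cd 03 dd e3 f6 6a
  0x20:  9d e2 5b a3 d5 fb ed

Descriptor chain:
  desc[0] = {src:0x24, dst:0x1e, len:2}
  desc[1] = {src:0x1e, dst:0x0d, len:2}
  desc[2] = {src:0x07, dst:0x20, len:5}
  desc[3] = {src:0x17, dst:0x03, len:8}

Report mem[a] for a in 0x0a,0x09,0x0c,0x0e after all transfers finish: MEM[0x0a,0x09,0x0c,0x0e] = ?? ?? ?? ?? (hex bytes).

MEM[0x0a,0x09,0x0c,0x0e] = d5 e3 26 fb

[0] 0x24->0x1e len=2 : d5 fb
[1] 0x1e->0x0d len=2 : d5 fb
[2] 0x07->0x20 len=5 : f4 61 ad 85 d0
[3] 0x17->0x03 len=8 : 1a 28 34 cd 03 dd e3 d5
query mem[0x0a]=0xd5, mem[0x09]=0xe3, mem[0x0c]=0x26, mem[0x0e]=0xfb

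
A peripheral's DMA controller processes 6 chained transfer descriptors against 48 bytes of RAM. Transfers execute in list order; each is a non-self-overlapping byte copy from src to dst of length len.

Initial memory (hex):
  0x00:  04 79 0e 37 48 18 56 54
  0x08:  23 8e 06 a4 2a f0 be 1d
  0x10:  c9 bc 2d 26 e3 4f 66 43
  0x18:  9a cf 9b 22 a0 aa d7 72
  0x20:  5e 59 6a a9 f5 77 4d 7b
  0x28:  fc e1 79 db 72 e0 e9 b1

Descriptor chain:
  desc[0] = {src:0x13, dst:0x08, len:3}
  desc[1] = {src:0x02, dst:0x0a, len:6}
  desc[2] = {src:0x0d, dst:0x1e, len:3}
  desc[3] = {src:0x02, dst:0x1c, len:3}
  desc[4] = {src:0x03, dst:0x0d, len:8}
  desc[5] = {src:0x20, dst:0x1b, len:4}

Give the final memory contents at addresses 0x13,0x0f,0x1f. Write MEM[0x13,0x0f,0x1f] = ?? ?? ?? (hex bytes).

MEM[0x13,0x0f,0x1f] = e3 18 56

D0: mem[0x08..0x0a] <- [26 e3 4f]
D1: mem[0x0a..0x0f] <- [0e 37 48 18 56 54]
D2: mem[0x1e..0x20] <- [18 56 54]
D3: mem[0x1c..0x1e] <- [0e 37 48]
D4: mem[0x0d..0x14] <- [37 48 18 56 54 26 e3 0e]
D5: mem[0x1b..0x1e] <- [54 59 6a a9]
query mem[0x13]=0xe3, mem[0x0f]=0x18, mem[0x1f]=0x56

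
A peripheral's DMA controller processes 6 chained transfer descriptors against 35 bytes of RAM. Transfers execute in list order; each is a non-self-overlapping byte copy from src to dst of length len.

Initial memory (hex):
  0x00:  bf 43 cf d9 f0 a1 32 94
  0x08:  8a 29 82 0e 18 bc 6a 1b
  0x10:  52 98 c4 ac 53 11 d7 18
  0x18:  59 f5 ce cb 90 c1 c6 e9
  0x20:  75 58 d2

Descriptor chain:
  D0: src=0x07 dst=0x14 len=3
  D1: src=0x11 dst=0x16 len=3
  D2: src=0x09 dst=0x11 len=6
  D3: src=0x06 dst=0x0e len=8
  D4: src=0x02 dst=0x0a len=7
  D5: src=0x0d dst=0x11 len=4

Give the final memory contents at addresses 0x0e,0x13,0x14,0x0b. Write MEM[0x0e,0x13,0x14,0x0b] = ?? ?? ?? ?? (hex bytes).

#0 dst[0x14+3] := {0x94,0x8a,0x29}
#1 dst[0x16+3] := {0x98,0xc4,0xac}
#2 dst[0x11+6] := {0x29,0x82,0x0e,0x18,0xbc,0x6a}
#3 dst[0x0e+8] := {0x32,0x94,0x8a,0x29,0x82,0x0e,0x18,0xbc}
#4 dst[0x0a+7] := {0xcf,0xd9,0xf0,0xa1,0x32,0x94,0x8a}
#5 dst[0x11+4] := {0xa1,0x32,0x94,0x8a}
query mem[0x0e]=0x32, mem[0x13]=0x94, mem[0x14]=0x8a, mem[0x0b]=0xd9

MEM[0x0e,0x13,0x14,0x0b] = 32 94 8a d9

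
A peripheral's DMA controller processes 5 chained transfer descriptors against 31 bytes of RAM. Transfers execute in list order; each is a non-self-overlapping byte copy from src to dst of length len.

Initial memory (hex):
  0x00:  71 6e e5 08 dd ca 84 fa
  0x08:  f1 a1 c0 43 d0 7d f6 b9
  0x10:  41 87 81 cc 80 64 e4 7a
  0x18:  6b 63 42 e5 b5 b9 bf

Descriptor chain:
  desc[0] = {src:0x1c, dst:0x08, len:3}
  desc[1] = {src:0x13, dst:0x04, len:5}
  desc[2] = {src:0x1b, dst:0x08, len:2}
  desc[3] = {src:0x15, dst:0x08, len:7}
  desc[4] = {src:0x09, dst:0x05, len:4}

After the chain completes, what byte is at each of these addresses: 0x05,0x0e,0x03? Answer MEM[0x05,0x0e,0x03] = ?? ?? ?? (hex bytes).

#0 dst[0x08+3] := {0xb5,0xb9,0xbf}
#1 dst[0x04+5] := {0xcc,0x80,0x64,0xe4,0x7a}
#2 dst[0x08+2] := {0xe5,0xb5}
#3 dst[0x08+7] := {0x64,0xe4,0x7a,0x6b,0x63,0x42,0xe5}
#4 dst[0x05+4] := {0xe4,0x7a,0x6b,0x63}
query mem[0x05]=0xe4, mem[0x0e]=0xe5, mem[0x03]=0x08

MEM[0x05,0x0e,0x03] = e4 e5 08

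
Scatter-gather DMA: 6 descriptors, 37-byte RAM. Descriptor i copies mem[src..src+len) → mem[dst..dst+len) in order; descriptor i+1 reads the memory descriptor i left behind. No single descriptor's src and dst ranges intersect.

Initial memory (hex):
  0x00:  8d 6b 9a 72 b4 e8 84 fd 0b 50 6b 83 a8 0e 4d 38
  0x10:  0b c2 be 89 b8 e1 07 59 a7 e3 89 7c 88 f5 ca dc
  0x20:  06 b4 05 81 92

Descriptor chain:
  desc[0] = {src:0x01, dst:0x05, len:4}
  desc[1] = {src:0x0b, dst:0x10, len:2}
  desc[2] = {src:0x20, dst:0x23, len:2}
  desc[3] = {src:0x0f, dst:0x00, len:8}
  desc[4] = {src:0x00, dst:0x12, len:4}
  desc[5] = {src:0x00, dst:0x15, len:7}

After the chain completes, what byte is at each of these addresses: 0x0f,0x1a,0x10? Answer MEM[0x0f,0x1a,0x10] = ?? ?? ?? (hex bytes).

D0: mem[0x05..0x08] <- [6b 9a 72 b4]
D1: mem[0x10..0x11] <- [83 a8]
D2: mem[0x23..0x24] <- [06 b4]
D3: mem[0x00..0x07] <- [38 83 a8 be 89 b8 e1 07]
D4: mem[0x12..0x15] <- [38 83 a8 be]
D5: mem[0x15..0x1b] <- [38 83 a8 be 89 b8 e1]
query mem[0x0f]=0x38, mem[0x1a]=0xb8, mem[0x10]=0x83

MEM[0x0f,0x1a,0x10] = 38 b8 83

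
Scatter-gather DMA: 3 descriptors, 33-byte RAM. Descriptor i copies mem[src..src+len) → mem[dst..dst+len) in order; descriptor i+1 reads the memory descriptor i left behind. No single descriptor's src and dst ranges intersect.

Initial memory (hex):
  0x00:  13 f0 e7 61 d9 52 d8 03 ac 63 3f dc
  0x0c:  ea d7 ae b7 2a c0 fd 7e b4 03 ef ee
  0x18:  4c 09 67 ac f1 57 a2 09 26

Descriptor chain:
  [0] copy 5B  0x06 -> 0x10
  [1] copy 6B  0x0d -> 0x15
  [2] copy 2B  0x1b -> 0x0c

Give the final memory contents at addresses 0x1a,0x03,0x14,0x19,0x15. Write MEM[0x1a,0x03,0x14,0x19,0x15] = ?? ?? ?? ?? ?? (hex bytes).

  after D0: wrote 5B at 0x10 = d803ac633f
  after D1: wrote 6B at 0x15 = d7aeb7d803ac
  after D2: wrote 2B at 0x0c = acf1
query mem[0x1a]=0xac, mem[0x03]=0x61, mem[0x14]=0x3f, mem[0x19]=0x03, mem[0x15]=0xd7

MEM[0x1a,0x03,0x14,0x19,0x15] = ac 61 3f 03 d7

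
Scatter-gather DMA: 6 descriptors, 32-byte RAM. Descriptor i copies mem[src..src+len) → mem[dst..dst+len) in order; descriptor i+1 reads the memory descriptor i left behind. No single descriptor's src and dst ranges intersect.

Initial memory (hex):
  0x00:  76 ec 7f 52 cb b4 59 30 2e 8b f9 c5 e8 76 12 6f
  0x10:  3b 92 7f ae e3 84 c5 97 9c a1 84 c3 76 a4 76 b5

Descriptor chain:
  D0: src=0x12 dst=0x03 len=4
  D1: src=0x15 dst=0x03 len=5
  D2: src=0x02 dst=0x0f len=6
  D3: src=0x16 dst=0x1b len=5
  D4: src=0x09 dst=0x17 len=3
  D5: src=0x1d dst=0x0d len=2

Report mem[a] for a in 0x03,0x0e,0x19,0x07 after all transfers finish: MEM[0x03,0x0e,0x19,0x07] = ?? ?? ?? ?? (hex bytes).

MEM[0x03,0x0e,0x19,0x07] = 84 a1 c5 a1

D0: mem[0x03..0x06] <- [7f ae e3 84]
D1: mem[0x03..0x07] <- [84 c5 97 9c a1]
D2: mem[0x0f..0x14] <- [7f 84 c5 97 9c a1]
D3: mem[0x1b..0x1f] <- [c5 97 9c a1 84]
D4: mem[0x17..0x19] <- [8b f9 c5]
D5: mem[0x0d..0x0e] <- [9c a1]
query mem[0x03]=0x84, mem[0x0e]=0xa1, mem[0x19]=0xc5, mem[0x07]=0xa1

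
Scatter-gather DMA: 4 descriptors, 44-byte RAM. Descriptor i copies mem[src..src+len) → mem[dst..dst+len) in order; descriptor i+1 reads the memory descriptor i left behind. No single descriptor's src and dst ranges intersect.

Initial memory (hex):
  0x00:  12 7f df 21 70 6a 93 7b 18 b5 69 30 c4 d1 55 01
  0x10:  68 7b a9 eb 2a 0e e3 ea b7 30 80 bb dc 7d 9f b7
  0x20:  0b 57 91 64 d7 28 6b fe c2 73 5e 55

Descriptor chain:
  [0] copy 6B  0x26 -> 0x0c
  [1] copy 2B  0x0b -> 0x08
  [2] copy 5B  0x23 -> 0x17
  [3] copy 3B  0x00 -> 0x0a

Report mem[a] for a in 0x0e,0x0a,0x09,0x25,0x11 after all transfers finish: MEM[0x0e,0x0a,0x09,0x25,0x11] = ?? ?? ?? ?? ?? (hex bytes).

MEM[0x0e,0x0a,0x09,0x25,0x11] = c2 12 6b 28 55

#0 dst[0x0c+6] := {0x6b,0xfe,0xc2,0x73,0x5e,0x55}
#1 dst[0x08+2] := {0x30,0x6b}
#2 dst[0x17+5] := {0x64,0xd7,0x28,0x6b,0xfe}
#3 dst[0x0a+3] := {0x12,0x7f,0xdf}
query mem[0x0e]=0xc2, mem[0x0a]=0x12, mem[0x09]=0x6b, mem[0x25]=0x28, mem[0x11]=0x55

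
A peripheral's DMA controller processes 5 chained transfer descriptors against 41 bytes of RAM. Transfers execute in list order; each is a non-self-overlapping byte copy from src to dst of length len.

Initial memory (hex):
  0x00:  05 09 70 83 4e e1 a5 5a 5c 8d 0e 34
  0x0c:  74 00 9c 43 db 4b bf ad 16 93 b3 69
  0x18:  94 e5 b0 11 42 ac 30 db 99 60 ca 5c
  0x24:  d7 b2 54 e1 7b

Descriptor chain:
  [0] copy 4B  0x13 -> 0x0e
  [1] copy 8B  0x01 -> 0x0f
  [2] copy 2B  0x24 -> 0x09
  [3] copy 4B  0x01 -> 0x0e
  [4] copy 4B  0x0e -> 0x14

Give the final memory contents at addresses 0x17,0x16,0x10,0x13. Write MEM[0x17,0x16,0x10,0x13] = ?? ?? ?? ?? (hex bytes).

#0 dst[0x0e+4] := {0xad,0x16,0x93,0xb3}
#1 dst[0x0f+8] := {0x09,0x70,0x83,0x4e,0xe1,0xa5,0x5a,0x5c}
#2 dst[0x09+2] := {0xd7,0xb2}
#3 dst[0x0e+4] := {0x09,0x70,0x83,0x4e}
#4 dst[0x14+4] := {0x09,0x70,0x83,0x4e}
query mem[0x17]=0x4e, mem[0x16]=0x83, mem[0x10]=0x83, mem[0x13]=0xe1

MEM[0x17,0x16,0x10,0x13] = 4e 83 83 e1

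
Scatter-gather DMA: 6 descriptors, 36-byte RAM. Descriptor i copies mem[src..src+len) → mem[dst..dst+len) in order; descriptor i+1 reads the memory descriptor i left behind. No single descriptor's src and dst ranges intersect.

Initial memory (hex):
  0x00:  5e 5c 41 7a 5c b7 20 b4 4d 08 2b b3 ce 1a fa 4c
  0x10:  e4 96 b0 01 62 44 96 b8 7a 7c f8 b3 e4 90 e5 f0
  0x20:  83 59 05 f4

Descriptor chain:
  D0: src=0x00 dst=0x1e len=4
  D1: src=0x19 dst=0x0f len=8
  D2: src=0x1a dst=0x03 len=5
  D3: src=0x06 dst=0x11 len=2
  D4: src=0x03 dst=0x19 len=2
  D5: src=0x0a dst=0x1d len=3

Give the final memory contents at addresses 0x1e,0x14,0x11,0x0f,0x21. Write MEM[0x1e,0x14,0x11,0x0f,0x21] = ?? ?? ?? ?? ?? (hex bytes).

MEM[0x1e,0x14,0x11,0x0f,0x21] = b3 5e 90 7c 7a

#0 dst[0x1e+4] := {0x5e,0x5c,0x41,0x7a}
#1 dst[0x0f+8] := {0x7c,0xf8,0xb3,0xe4,0x90,0x5e,0x5c,0x41}
#2 dst[0x03+5] := {0xf8,0xb3,0xe4,0x90,0x5e}
#3 dst[0x11+2] := {0x90,0x5e}
#4 dst[0x19+2] := {0xf8,0xb3}
#5 dst[0x1d+3] := {0x2b,0xb3,0xce}
query mem[0x1e]=0xb3, mem[0x14]=0x5e, mem[0x11]=0x90, mem[0x0f]=0x7c, mem[0x21]=0x7a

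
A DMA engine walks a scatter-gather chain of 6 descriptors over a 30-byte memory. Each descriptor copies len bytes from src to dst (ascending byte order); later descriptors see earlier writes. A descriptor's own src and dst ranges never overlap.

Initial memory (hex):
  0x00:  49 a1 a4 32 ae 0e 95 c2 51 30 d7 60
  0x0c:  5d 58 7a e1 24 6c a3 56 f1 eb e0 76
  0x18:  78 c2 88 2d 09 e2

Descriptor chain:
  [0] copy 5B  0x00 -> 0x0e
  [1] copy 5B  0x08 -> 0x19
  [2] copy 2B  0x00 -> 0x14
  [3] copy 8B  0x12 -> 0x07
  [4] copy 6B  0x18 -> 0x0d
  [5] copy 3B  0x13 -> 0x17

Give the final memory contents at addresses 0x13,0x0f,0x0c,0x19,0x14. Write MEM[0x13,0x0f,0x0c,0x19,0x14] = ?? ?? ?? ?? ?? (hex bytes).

MEM[0x13,0x0f,0x0c,0x19,0x14] = 56 30 76 a1 49

D0: mem[0x0e..0x12] <- [49 a1 a4 32 ae]
D1: mem[0x19..0x1d] <- [51 30 d7 60 5d]
D2: mem[0x14..0x15] <- [49 a1]
D3: mem[0x07..0x0e] <- [ae 56 49 a1 e0 76 78 51]
D4: mem[0x0d..0x12] <- [78 51 30 d7 60 5d]
D5: mem[0x17..0x19] <- [56 49 a1]
query mem[0x13]=0x56, mem[0x0f]=0x30, mem[0x0c]=0x76, mem[0x19]=0xa1, mem[0x14]=0x49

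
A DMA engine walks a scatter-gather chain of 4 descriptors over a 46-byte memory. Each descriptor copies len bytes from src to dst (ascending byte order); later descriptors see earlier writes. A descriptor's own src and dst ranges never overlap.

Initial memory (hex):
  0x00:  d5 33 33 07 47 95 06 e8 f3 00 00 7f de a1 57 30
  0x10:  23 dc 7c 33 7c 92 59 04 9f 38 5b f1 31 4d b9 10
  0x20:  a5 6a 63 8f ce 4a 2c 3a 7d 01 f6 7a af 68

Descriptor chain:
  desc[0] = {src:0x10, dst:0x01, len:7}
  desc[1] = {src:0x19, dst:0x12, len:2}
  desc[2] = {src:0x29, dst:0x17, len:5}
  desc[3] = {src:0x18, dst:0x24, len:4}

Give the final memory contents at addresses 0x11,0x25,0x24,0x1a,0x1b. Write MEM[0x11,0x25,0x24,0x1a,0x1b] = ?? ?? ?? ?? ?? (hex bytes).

MEM[0x11,0x25,0x24,0x1a,0x1b] = dc 7a f6 af 68

  after D0: wrote 7B at 0x01 = 23dc7c337c9259
  after D1: wrote 2B at 0x12 = 385b
  after D2: wrote 5B at 0x17 = 01f67aaf68
  after D3: wrote 4B at 0x24 = f67aaf68
query mem[0x11]=0xdc, mem[0x25]=0x7a, mem[0x24]=0xf6, mem[0x1a]=0xaf, mem[0x1b]=0x68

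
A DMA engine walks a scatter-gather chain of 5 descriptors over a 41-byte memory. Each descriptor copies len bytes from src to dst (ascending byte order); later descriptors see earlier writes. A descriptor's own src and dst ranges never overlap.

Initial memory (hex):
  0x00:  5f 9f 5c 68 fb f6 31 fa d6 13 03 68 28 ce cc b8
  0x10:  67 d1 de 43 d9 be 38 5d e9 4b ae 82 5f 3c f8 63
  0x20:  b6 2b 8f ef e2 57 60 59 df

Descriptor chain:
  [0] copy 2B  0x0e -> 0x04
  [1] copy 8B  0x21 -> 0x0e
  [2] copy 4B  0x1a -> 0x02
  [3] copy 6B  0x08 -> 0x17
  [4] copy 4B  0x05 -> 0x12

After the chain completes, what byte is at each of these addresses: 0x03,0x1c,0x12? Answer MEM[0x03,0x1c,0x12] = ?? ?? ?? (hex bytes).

MEM[0x03,0x1c,0x12] = 82 ce 3c

#0 dst[0x04+2] := {0xcc,0xb8}
#1 dst[0x0e+8] := {0x2b,0x8f,0xef,0xe2,0x57,0x60,0x59,0xdf}
#2 dst[0x02+4] := {0xae,0x82,0x5f,0x3c}
#3 dst[0x17+6] := {0xd6,0x13,0x03,0x68,0x28,0xce}
#4 dst[0x12+4] := {0x3c,0x31,0xfa,0xd6}
query mem[0x03]=0x82, mem[0x1c]=0xce, mem[0x12]=0x3c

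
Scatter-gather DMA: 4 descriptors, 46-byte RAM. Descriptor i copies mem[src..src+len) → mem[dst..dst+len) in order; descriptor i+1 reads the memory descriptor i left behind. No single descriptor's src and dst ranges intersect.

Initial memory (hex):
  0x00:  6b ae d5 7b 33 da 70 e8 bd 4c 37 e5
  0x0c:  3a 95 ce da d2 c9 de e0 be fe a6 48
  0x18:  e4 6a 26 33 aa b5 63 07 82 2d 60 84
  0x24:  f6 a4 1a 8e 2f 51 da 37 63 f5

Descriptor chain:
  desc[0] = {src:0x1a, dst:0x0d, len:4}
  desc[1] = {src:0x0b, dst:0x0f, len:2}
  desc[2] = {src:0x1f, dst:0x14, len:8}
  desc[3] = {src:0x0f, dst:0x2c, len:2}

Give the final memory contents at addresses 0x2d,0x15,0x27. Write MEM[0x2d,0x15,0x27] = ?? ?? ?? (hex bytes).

MEM[0x2d,0x15,0x27] = 3a 82 8e

[0] 0x1a->0x0d len=4 : 26 33 aa b5
[1] 0x0b->0x0f len=2 : e5 3a
[2] 0x1f->0x14 len=8 : 07 82 2d 60 84 f6 a4 1a
[3] 0x0f->0x2c len=2 : e5 3a
query mem[0x2d]=0x3a, mem[0x15]=0x82, mem[0x27]=0x8e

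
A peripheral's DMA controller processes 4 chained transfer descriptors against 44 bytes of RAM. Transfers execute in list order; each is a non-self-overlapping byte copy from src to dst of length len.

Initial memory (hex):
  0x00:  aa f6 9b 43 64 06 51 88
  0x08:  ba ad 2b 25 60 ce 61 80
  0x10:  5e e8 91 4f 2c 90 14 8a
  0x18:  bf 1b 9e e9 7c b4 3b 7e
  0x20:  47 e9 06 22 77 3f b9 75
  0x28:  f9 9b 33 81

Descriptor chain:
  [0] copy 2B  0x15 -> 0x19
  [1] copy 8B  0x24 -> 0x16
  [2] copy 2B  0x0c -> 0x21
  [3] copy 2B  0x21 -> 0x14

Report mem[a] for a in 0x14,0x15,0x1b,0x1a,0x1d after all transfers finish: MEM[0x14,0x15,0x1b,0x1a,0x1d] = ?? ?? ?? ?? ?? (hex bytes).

[0] 0x15->0x19 len=2 : 90 14
[1] 0x24->0x16 len=8 : 77 3f b9 75 f9 9b 33 81
[2] 0x0c->0x21 len=2 : 60 ce
[3] 0x21->0x14 len=2 : 60 ce
query mem[0x14]=0x60, mem[0x15]=0xce, mem[0x1b]=0x9b, mem[0x1a]=0xf9, mem[0x1d]=0x81

MEM[0x14,0x15,0x1b,0x1a,0x1d] = 60 ce 9b f9 81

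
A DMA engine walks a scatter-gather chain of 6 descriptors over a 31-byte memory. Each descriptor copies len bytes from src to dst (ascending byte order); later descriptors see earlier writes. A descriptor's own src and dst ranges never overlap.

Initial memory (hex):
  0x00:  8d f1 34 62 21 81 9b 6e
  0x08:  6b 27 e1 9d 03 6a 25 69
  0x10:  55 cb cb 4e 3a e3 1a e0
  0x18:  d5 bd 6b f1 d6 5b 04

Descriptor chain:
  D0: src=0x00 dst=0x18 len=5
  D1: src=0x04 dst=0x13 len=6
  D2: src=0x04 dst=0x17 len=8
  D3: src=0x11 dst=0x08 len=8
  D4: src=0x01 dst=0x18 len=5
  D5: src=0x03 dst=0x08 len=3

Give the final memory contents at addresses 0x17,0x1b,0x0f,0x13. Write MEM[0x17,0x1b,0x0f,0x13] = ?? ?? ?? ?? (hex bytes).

#0 dst[0x18+5] := {0x8d,0xf1,0x34,0x62,0x21}
#1 dst[0x13+6] := {0x21,0x81,0x9b,0x6e,0x6b,0x27}
#2 dst[0x17+8] := {0x21,0x81,0x9b,0x6e,0x6b,0x27,0xe1,0x9d}
#3 dst[0x08+8] := {0xcb,0xcb,0x21,0x81,0x9b,0x6e,0x21,0x81}
#4 dst[0x18+5] := {0xf1,0x34,0x62,0x21,0x81}
#5 dst[0x08+3] := {0x62,0x21,0x81}
query mem[0x17]=0x21, mem[0x1b]=0x21, mem[0x0f]=0x81, mem[0x13]=0x21

MEM[0x17,0x1b,0x0f,0x13] = 21 21 81 21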